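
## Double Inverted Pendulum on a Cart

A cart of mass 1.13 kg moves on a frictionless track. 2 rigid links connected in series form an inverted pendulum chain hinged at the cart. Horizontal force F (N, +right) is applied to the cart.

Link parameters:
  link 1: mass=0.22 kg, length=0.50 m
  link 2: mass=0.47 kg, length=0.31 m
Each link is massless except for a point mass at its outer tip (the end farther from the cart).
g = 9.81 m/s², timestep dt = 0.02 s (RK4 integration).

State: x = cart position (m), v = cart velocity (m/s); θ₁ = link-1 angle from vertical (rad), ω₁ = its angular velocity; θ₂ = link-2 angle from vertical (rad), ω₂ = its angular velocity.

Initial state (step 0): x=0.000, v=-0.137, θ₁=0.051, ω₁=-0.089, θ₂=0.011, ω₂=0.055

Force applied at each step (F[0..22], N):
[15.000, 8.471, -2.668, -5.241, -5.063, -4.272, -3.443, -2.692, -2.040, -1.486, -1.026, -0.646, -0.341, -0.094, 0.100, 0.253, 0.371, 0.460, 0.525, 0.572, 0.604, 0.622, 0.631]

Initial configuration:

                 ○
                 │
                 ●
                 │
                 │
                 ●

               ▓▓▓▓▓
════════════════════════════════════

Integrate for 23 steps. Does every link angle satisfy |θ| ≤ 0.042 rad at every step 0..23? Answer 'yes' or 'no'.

Answer: no

Derivation:
apply F[0]=+15.000 → step 1: x=-0.000, v=0.122, θ₁=0.045, ω₁=-0.555, θ₂=0.011, ω₂=-0.023
apply F[1]=+8.471 → step 2: x=0.004, v=0.268, θ₁=0.031, ω₁=-0.808, θ₂=0.010, ω₂=-0.077
apply F[2]=-2.668 → step 3: x=0.009, v=0.218, θ₁=0.016, ω₁=-0.687, θ₂=0.008, ω₂=-0.104
apply F[3]=-5.241 → step 4: x=0.012, v=0.124, θ₁=0.004, ω₁=-0.494, θ₂=0.006, ω₂=-0.109
apply F[4]=-5.063 → step 5: x=0.014, v=0.034, θ₁=-0.004, ω₁=-0.319, θ₂=0.004, ω₂=-0.099
apply F[5]=-4.272 → step 6: x=0.014, v=-0.041, θ₁=-0.009, ω₁=-0.180, θ₂=0.002, ω₂=-0.079
apply F[6]=-3.443 → step 7: x=0.012, v=-0.100, θ₁=-0.011, ω₁=-0.075, θ₂=0.001, ω₂=-0.056
apply F[7]=-2.692 → step 8: x=0.010, v=-0.146, θ₁=-0.012, ω₁=0.003, θ₂=0.000, ω₂=-0.031
apply F[8]=-2.040 → step 9: x=0.006, v=-0.181, θ₁=-0.011, ω₁=0.058, θ₂=-0.000, ω₂=-0.008
apply F[9]=-1.486 → step 10: x=0.003, v=-0.206, θ₁=-0.010, ω₁=0.095, θ₂=-0.000, ω₂=0.013
apply F[10]=-1.026 → step 11: x=-0.002, v=-0.223, θ₁=-0.008, ω₁=0.118, θ₂=0.000, ω₂=0.030
apply F[11]=-0.646 → step 12: x=-0.006, v=-0.234, θ₁=-0.005, ω₁=0.131, θ₂=0.001, ω₂=0.045
apply F[12]=-0.341 → step 13: x=-0.011, v=-0.239, θ₁=-0.003, ω₁=0.136, θ₂=0.002, ω₂=0.056
apply F[13]=-0.094 → step 14: x=-0.016, v=-0.241, θ₁=0.000, ω₁=0.135, θ₂=0.003, ω₂=0.063
apply F[14]=+0.100 → step 15: x=-0.021, v=-0.239, θ₁=0.003, ω₁=0.130, θ₂=0.004, ω₂=0.068
apply F[15]=+0.253 → step 16: x=-0.025, v=-0.235, θ₁=0.005, ω₁=0.123, θ₂=0.006, ω₂=0.070
apply F[16]=+0.371 → step 17: x=-0.030, v=-0.230, θ₁=0.008, ω₁=0.114, θ₂=0.007, ω₂=0.071
apply F[17]=+0.460 → step 18: x=-0.035, v=-0.222, θ₁=0.010, ω₁=0.103, θ₂=0.009, ω₂=0.069
apply F[18]=+0.525 → step 19: x=-0.039, v=-0.214, θ₁=0.012, ω₁=0.093, θ₂=0.010, ω₂=0.067
apply F[19]=+0.572 → step 20: x=-0.043, v=-0.206, θ₁=0.013, ω₁=0.082, θ₂=0.011, ω₂=0.063
apply F[20]=+0.604 → step 21: x=-0.047, v=-0.197, θ₁=0.015, ω₁=0.071, θ₂=0.013, ω₂=0.059
apply F[21]=+0.622 → step 22: x=-0.051, v=-0.188, θ₁=0.016, ω₁=0.061, θ₂=0.014, ω₂=0.054
apply F[22]=+0.631 → step 23: x=-0.055, v=-0.179, θ₁=0.017, ω₁=0.052, θ₂=0.015, ω₂=0.048
Max |angle| over trajectory = 0.051 rad; bound = 0.042 → exceeded.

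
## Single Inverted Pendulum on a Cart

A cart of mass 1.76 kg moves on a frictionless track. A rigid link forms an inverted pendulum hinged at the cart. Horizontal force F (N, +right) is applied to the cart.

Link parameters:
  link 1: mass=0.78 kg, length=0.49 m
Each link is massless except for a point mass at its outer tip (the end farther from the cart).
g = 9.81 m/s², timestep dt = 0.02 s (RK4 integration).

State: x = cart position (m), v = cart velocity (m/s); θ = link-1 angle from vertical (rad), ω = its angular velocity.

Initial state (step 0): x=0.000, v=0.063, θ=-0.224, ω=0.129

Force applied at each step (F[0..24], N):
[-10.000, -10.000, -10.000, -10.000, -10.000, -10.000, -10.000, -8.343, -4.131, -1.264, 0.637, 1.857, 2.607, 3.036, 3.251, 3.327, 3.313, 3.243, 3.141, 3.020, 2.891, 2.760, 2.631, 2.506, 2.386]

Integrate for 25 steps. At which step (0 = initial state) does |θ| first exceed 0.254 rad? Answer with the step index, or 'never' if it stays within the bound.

apply F[0]=-10.000 → step 1: x=0.000, v=-0.030, θ=-0.220, ω=0.226
apply F[1]=-10.000 → step 2: x=-0.001, v=-0.123, θ=-0.215, ω=0.325
apply F[2]=-10.000 → step 3: x=-0.005, v=-0.217, θ=-0.207, ω=0.429
apply F[3]=-10.000 → step 4: x=-0.010, v=-0.312, θ=-0.198, ω=0.538
apply F[4]=-10.000 → step 5: x=-0.017, v=-0.409, θ=-0.186, ω=0.654
apply F[5]=-10.000 → step 6: x=-0.026, v=-0.506, θ=-0.172, ω=0.779
apply F[6]=-10.000 → step 7: x=-0.037, v=-0.605, θ=-0.155, ω=0.913
apply F[7]=-8.343 → step 8: x=-0.050, v=-0.687, θ=-0.135, ω=1.021
apply F[8]=-4.131 → step 9: x=-0.064, v=-0.724, θ=-0.115, ω=1.045
apply F[9]=-1.264 → step 10: x=-0.079, v=-0.730, θ=-0.094, ω=1.015
apply F[10]=+0.637 → step 11: x=-0.093, v=-0.715, θ=-0.074, ω=0.953
apply F[11]=+1.857 → step 12: x=-0.107, v=-0.689, θ=-0.056, ω=0.873
apply F[12]=+2.607 → step 13: x=-0.121, v=-0.655, θ=-0.040, ω=0.785
apply F[13]=+3.036 → step 14: x=-0.134, v=-0.618, θ=-0.025, ω=0.697
apply F[14]=+3.251 → step 15: x=-0.146, v=-0.580, θ=-0.012, ω=0.611
apply F[15]=+3.327 → step 16: x=-0.157, v=-0.541, θ=-0.000, ω=0.531
apply F[16]=+3.313 → step 17: x=-0.167, v=-0.504, θ=0.010, ω=0.456
apply F[17]=+3.243 → step 18: x=-0.177, v=-0.468, θ=0.018, ω=0.389
apply F[18]=+3.141 → step 19: x=-0.186, v=-0.435, θ=0.025, ω=0.329
apply F[19]=+3.020 → step 20: x=-0.194, v=-0.403, θ=0.031, ω=0.275
apply F[20]=+2.891 → step 21: x=-0.202, v=-0.373, θ=0.036, ω=0.228
apply F[21]=+2.760 → step 22: x=-0.209, v=-0.345, θ=0.040, ω=0.186
apply F[22]=+2.631 → step 23: x=-0.216, v=-0.319, θ=0.044, ω=0.149
apply F[23]=+2.506 → step 24: x=-0.222, v=-0.294, θ=0.046, ω=0.117
apply F[24]=+2.386 → step 25: x=-0.228, v=-0.271, θ=0.048, ω=0.090
max |θ| = 0.224 ≤ 0.254 over all 26 states.

Answer: never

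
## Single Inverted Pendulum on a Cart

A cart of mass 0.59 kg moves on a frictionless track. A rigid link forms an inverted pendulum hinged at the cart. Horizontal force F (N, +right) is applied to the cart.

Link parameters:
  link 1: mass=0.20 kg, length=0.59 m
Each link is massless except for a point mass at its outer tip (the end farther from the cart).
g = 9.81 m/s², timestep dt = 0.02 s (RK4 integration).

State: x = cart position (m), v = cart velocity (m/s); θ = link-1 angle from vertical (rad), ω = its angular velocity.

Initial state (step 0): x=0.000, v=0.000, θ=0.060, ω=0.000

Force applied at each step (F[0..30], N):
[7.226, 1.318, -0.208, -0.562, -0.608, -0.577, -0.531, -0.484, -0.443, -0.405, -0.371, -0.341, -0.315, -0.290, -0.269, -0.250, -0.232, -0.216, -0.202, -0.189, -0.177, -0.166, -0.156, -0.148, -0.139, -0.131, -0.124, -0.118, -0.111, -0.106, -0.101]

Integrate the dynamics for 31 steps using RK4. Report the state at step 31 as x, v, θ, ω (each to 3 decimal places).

Answer: x=0.067, v=0.013, θ=-0.011, ω=0.011

Derivation:
apply F[0]=+7.226 → step 1: x=0.002, v=0.241, θ=0.056, ω=-0.388
apply F[1]=+1.318 → step 2: x=0.008, v=0.282, θ=0.048, ω=-0.440
apply F[2]=-0.208 → step 3: x=0.013, v=0.272, θ=0.039, ω=-0.409
apply F[3]=-0.562 → step 4: x=0.018, v=0.251, θ=0.032, ω=-0.361
apply F[4]=-0.608 → step 5: x=0.023, v=0.228, θ=0.025, ω=-0.314
apply F[5]=-0.577 → step 6: x=0.028, v=0.207, θ=0.019, ω=-0.271
apply F[6]=-0.531 → step 7: x=0.031, v=0.188, θ=0.014, ω=-0.233
apply F[7]=-0.484 → step 8: x=0.035, v=0.171, θ=0.010, ω=-0.200
apply F[8]=-0.443 → step 9: x=0.038, v=0.155, θ=0.006, ω=-0.171
apply F[9]=-0.405 → step 10: x=0.041, v=0.141, θ=0.003, ω=-0.146
apply F[10]=-0.371 → step 11: x=0.044, v=0.129, θ=0.000, ω=-0.124
apply F[11]=-0.341 → step 12: x=0.046, v=0.117, θ=-0.002, ω=-0.105
apply F[12]=-0.315 → step 13: x=0.049, v=0.107, θ=-0.004, ω=-0.088
apply F[13]=-0.290 → step 14: x=0.051, v=0.097, θ=-0.006, ω=-0.073
apply F[14]=-0.269 → step 15: x=0.053, v=0.089, θ=-0.007, ω=-0.061
apply F[15]=-0.250 → step 16: x=0.054, v=0.081, θ=-0.008, ω=-0.050
apply F[16]=-0.232 → step 17: x=0.056, v=0.073, θ=-0.009, ω=-0.040
apply F[17]=-0.216 → step 18: x=0.057, v=0.067, θ=-0.010, ω=-0.032
apply F[18]=-0.202 → step 19: x=0.059, v=0.060, θ=-0.010, ω=-0.025
apply F[19]=-0.189 → step 20: x=0.060, v=0.055, θ=-0.011, ω=-0.019
apply F[20]=-0.177 → step 21: x=0.061, v=0.049, θ=-0.011, ω=-0.013
apply F[21]=-0.166 → step 22: x=0.062, v=0.045, θ=-0.011, ω=-0.009
apply F[22]=-0.156 → step 23: x=0.062, v=0.040, θ=-0.011, ω=-0.005
apply F[23]=-0.148 → step 24: x=0.063, v=0.036, θ=-0.011, ω=-0.002
apply F[24]=-0.139 → step 25: x=0.064, v=0.032, θ=-0.011, ω=0.001
apply F[25]=-0.131 → step 26: x=0.065, v=0.028, θ=-0.011, ω=0.004
apply F[26]=-0.124 → step 27: x=0.065, v=0.025, θ=-0.011, ω=0.006
apply F[27]=-0.118 → step 28: x=0.066, v=0.021, θ=-0.011, ω=0.008
apply F[28]=-0.111 → step 29: x=0.066, v=0.018, θ=-0.011, ω=0.009
apply F[29]=-0.106 → step 30: x=0.066, v=0.016, θ=-0.011, ω=0.010
apply F[30]=-0.101 → step 31: x=0.067, v=0.013, θ=-0.011, ω=0.011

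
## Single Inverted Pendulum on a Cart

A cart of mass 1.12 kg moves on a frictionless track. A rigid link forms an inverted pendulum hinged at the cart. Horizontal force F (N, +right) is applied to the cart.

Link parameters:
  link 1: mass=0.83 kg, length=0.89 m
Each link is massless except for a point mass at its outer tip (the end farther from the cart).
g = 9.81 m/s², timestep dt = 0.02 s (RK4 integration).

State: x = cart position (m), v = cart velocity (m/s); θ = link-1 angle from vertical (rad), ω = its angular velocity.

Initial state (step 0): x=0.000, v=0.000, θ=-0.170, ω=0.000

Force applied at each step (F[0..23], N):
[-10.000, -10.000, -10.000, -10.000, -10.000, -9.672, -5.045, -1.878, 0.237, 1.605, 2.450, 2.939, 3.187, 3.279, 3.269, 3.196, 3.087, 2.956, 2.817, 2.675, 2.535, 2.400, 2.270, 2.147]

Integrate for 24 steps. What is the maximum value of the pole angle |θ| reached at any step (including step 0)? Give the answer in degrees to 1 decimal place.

Answer: 9.7°

Derivation:
apply F[0]=-10.000 → step 1: x=-0.002, v=-0.151, θ=-0.169, ω=0.130
apply F[1]=-10.000 → step 2: x=-0.006, v=-0.303, θ=-0.165, ω=0.262
apply F[2]=-10.000 → step 3: x=-0.014, v=-0.456, θ=-0.158, ω=0.396
apply F[3]=-10.000 → step 4: x=-0.024, v=-0.610, θ=-0.149, ω=0.533
apply F[4]=-10.000 → step 5: x=-0.038, v=-0.766, θ=-0.137, ω=0.676
apply F[5]=-9.672 → step 6: x=-0.055, v=-0.920, θ=-0.122, ω=0.818
apply F[6]=-5.045 → step 7: x=-0.074, v=-0.994, θ=-0.105, ω=0.875
apply F[7]=-1.878 → step 8: x=-0.094, v=-1.014, θ=-0.087, ω=0.877
apply F[8]=+0.237 → step 9: x=-0.114, v=-0.999, θ=-0.070, ω=0.843
apply F[9]=+1.605 → step 10: x=-0.134, v=-0.962, θ=-0.054, ω=0.788
apply F[10]=+2.450 → step 11: x=-0.153, v=-0.912, θ=-0.039, ω=0.722
apply F[11]=+2.939 → step 12: x=-0.170, v=-0.855, θ=-0.025, ω=0.651
apply F[12]=+3.187 → step 13: x=-0.187, v=-0.796, θ=-0.013, ω=0.580
apply F[13]=+3.279 → step 14: x=-0.202, v=-0.736, θ=-0.002, ω=0.511
apply F[14]=+3.269 → step 15: x=-0.216, v=-0.678, θ=0.008, ω=0.447
apply F[15]=+3.196 → step 16: x=-0.229, v=-0.623, θ=0.016, ω=0.387
apply F[16]=+3.087 → step 17: x=-0.241, v=-0.571, θ=0.023, ω=0.333
apply F[17]=+2.956 → step 18: x=-0.252, v=-0.522, θ=0.029, ω=0.283
apply F[18]=+2.817 → step 19: x=-0.262, v=-0.476, θ=0.034, ω=0.239
apply F[19]=+2.675 → step 20: x=-0.271, v=-0.434, θ=0.039, ω=0.200
apply F[20]=+2.535 → step 21: x=-0.279, v=-0.394, θ=0.043, ω=0.165
apply F[21]=+2.400 → step 22: x=-0.287, v=-0.358, θ=0.045, ω=0.133
apply F[22]=+2.270 → step 23: x=-0.294, v=-0.324, θ=0.048, ω=0.106
apply F[23]=+2.147 → step 24: x=-0.300, v=-0.293, θ=0.050, ω=0.082
Max |angle| over trajectory = 0.170 rad = 9.7°.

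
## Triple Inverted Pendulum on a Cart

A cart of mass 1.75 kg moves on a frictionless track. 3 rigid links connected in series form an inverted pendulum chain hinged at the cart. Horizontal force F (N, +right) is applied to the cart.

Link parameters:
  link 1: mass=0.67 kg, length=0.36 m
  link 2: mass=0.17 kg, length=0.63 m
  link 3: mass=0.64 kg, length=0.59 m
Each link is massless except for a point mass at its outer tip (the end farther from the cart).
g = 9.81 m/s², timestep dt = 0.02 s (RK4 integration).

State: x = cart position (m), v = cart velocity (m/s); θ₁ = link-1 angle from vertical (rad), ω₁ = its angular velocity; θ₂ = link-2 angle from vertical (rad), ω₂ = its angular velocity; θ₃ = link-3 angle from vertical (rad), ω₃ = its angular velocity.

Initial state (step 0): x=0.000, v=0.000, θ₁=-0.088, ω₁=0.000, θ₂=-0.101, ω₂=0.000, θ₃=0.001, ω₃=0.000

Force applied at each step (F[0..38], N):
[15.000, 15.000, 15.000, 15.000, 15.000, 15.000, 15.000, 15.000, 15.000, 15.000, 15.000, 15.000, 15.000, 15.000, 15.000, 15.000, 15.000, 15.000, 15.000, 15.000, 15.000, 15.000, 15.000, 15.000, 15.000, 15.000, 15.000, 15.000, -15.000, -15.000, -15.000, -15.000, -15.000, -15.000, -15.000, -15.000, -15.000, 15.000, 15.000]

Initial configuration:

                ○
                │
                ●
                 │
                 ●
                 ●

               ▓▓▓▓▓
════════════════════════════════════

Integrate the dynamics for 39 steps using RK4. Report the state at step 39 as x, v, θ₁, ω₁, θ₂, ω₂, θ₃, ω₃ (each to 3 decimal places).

apply F[0]=+15.000 → step 1: x=0.002, v=0.185, θ₁=-0.094, ω₁=-0.553, θ₂=-0.102, ω₂=-0.111, θ₃=0.002, ω₃=0.142
apply F[1]=+15.000 → step 2: x=0.007, v=0.370, θ₁=-0.110, ω₁=-1.120, θ₂=-0.105, ω₂=-0.218, θ₃=0.007, ω₃=0.284
apply F[2]=+15.000 → step 3: x=0.017, v=0.557, θ₁=-0.138, ω₁=-1.710, θ₂=-0.111, ω₂=-0.312, θ₃=0.014, ω₃=0.424
apply F[3]=+15.000 → step 4: x=0.030, v=0.746, θ₁=-0.179, ω₁=-2.330, θ₂=-0.118, ω₂=-0.388, θ₃=0.024, ω₃=0.554
apply F[4]=+15.000 → step 5: x=0.046, v=0.933, θ₁=-0.232, ω₁=-2.975, θ₂=-0.126, ω₂=-0.439, θ₃=0.036, ω₃=0.662
apply F[5]=+15.000 → step 6: x=0.067, v=1.117, θ₁=-0.298, ω₁=-3.630, θ₂=-0.135, ω₂=-0.462, θ₃=0.050, ω₃=0.729
apply F[6]=+15.000 → step 7: x=0.091, v=1.291, θ₁=-0.377, ω₁=-4.269, θ₂=-0.144, ω₂=-0.461, θ₃=0.065, ω₃=0.738
apply F[7]=+15.000 → step 8: x=0.119, v=1.450, θ₁=-0.468, ω₁=-4.865, θ₂=-0.154, ω₂=-0.450, θ₃=0.079, ω₃=0.679
apply F[8]=+15.000 → step 9: x=0.149, v=1.591, θ₁=-0.571, ω₁=-5.396, θ₂=-0.162, ω₂=-0.449, θ₃=0.091, ω₃=0.552
apply F[9]=+15.000 → step 10: x=0.182, v=1.710, θ₁=-0.684, ω₁=-5.854, θ₂=-0.172, ω₂=-0.483, θ₃=0.101, ω₃=0.370
apply F[10]=+15.000 → step 11: x=0.217, v=1.807, θ₁=-0.805, ω₁=-6.246, θ₂=-0.182, ω₂=-0.571, θ₃=0.106, ω₃=0.152
apply F[11]=+15.000 → step 12: x=0.254, v=1.884, θ₁=-0.933, ω₁=-6.585, θ₂=-0.195, ω₂=-0.725, θ₃=0.106, ω₃=-0.087
apply F[12]=+15.000 → step 13: x=0.292, v=1.941, θ₁=-1.068, ω₁=-6.889, θ₂=-0.212, ω₂=-0.954, θ₃=0.102, ω₃=-0.332
apply F[13]=+15.000 → step 14: x=0.332, v=1.980, θ₁=-1.209, ω₁=-7.174, θ₂=-0.234, ω₂=-1.260, θ₃=0.093, ω₃=-0.577
apply F[14]=+15.000 → step 15: x=0.372, v=2.003, θ₁=-1.355, ω₁=-7.450, θ₂=-0.263, ω₂=-1.643, θ₃=0.079, ω₃=-0.819
apply F[15]=+15.000 → step 16: x=0.412, v=2.009, θ₁=-1.507, ω₁=-7.727, θ₂=-0.300, ω₂=-2.104, θ₃=0.060, ω₃=-1.059
apply F[16]=+15.000 → step 17: x=0.452, v=2.000, θ₁=-1.664, ω₁=-8.006, θ₂=-0.347, ω₂=-2.639, θ₃=0.037, ω₃=-1.303
apply F[17]=+15.000 → step 18: x=0.492, v=1.979, θ₁=-1.827, ω₁=-8.282, θ₂=-0.406, ω₂=-3.246, θ₃=0.008, ω₃=-1.561
apply F[18]=+15.000 → step 19: x=0.531, v=1.950, θ₁=-1.995, ω₁=-8.541, θ₂=-0.477, ω₂=-3.916, θ₃=-0.026, ω₃=-1.846
apply F[19]=+15.000 → step 20: x=0.570, v=1.918, θ₁=-2.168, ω₁=-8.757, θ₂=-0.563, ω₂=-4.637, θ₃=-0.066, ω₃=-2.177
apply F[20]=+15.000 → step 21: x=0.608, v=1.895, θ₁=-2.345, ω₁=-8.886, θ₂=-0.663, ω₂=-5.380, θ₃=-0.113, ω₃=-2.579
apply F[21]=+15.000 → step 22: x=0.646, v=1.893, θ₁=-2.523, ω₁=-8.866, θ₂=-0.778, ω₂=-6.100, θ₃=-0.170, ω₃=-3.080
apply F[22]=+15.000 → step 23: x=0.684, v=1.928, θ₁=-2.698, ω₁=-8.626, θ₂=-0.906, ω₂=-6.724, θ₃=-0.237, ω₃=-3.713
apply F[23]=+15.000 → step 24: x=0.723, v=2.008, θ₁=-2.866, ω₁=-8.112, θ₂=-1.046, ω₂=-7.158, θ₃=-0.319, ω₃=-4.502
apply F[24]=+15.000 → step 25: x=0.764, v=2.135, θ₁=-3.021, ω₁=-7.315, θ₂=-1.191, ω₂=-7.309, θ₃=-0.419, ω₃=-5.451
apply F[25]=+15.000 → step 26: x=0.809, v=2.296, θ₁=-3.157, ω₁=-6.281, θ₂=-1.336, ω₂=-7.106, θ₃=-0.538, ω₃=-6.532
apply F[26]=+15.000 → step 27: x=0.856, v=2.477, θ₁=-3.271, ω₁=-5.080, θ₂=-1.473, ω₂=-6.519, θ₃=-0.680, ω₃=-7.699
apply F[27]=+15.000 → step 28: x=0.908, v=2.665, θ₁=-3.359, ω₁=-3.763, θ₂=-1.594, ω₂=-5.545, θ₃=-0.847, ω₃=-8.917
apply F[28]=-15.000 → step 29: x=0.960, v=2.519, θ₁=-3.430, ω₁=-3.221, θ₂=-1.693, ω₂=-4.373, θ₃=-1.037, ω₃=-10.179
apply F[29]=-15.000 → step 30: x=1.009, v=2.375, θ₁=-3.486, ω₁=-2.390, θ₂=-1.767, ω₂=-2.910, θ₃=-1.255, ω₃=-11.576
apply F[30]=-15.000 → step 31: x=1.055, v=2.228, θ₁=-3.521, ω₁=-1.002, θ₂=-1.808, ω₂=-1.267, θ₃=-1.501, ω₃=-13.089
apply F[31]=-15.000 → step 32: x=1.098, v=2.074, θ₁=-3.520, ω₁=1.230, θ₂=-1.821, ω₂=-0.240, θ₃=-1.775, ω₃=-14.100
apply F[32]=-15.000 → step 33: x=1.138, v=1.927, θ₁=-3.471, ω₁=3.686, θ₂=-1.832, ω₂=-1.191, θ₃=-2.054, ω₃=-13.545
apply F[33]=-15.000 → step 34: x=1.175, v=1.795, θ₁=-3.378, ω₁=5.451, θ₂=-1.879, ω₂=-3.628, θ₃=-2.311, ω₃=-12.029
apply F[34]=-15.000 → step 35: x=1.209, v=1.662, θ₁=-3.256, ω₁=6.752, θ₂=-1.981, ω₂=-6.611, θ₃=-2.533, ω₃=-10.192
apply F[35]=-15.000 → step 36: x=1.241, v=1.504, θ₁=-3.108, ω₁=8.080, θ₂=-2.147, ω₂=-10.127, θ₃=-2.714, ω₃=-7.657
apply F[36]=-15.000 → step 37: x=1.269, v=1.242, θ₁=-2.930, ω₁=9.831, θ₂=-2.395, ω₂=-15.117, θ₃=-2.827, ω₃=-3.190
apply F[37]=+15.000 → step 38: x=1.290, v=0.670, θ₁=-2.710, ω₁=10.675, θ₂=-2.776, ω₂=-21.837, θ₃=-2.812, ω₃=3.905
apply F[38]=+15.000 → step 39: x=1.295, v=-0.048, θ₁=-2.557, ω₁=4.613, θ₂=-3.163, ω₂=-15.859, θ₃=-2.773, ω₃=-1.243

Answer: x=1.295, v=-0.048, θ₁=-2.557, ω₁=4.613, θ₂=-3.163, ω₂=-15.859, θ₃=-2.773, ω₃=-1.243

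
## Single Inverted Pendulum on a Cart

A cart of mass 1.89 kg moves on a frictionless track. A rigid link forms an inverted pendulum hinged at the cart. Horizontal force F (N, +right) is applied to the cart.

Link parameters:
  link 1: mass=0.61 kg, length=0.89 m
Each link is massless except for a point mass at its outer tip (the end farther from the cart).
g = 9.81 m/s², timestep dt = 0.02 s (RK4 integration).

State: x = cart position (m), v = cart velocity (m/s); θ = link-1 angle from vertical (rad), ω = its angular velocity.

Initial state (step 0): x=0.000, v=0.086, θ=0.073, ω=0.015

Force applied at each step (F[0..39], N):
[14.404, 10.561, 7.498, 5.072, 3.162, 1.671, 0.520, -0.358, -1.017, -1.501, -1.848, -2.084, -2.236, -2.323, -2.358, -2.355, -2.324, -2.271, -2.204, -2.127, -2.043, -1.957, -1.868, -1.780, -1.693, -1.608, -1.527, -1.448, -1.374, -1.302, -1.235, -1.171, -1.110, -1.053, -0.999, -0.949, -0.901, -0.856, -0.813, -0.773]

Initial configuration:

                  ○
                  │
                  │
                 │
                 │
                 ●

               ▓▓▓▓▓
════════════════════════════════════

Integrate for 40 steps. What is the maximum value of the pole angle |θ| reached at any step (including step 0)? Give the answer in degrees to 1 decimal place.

Answer: 4.2°

Derivation:
apply F[0]=+14.404 → step 1: x=0.003, v=0.234, θ=0.072, ω=-0.134
apply F[1]=+10.561 → step 2: x=0.009, v=0.341, θ=0.068, ω=-0.239
apply F[2]=+7.498 → step 3: x=0.017, v=0.416, θ=0.063, ω=-0.309
apply F[3]=+5.072 → step 4: x=0.025, v=0.466, θ=0.056, ω=-0.352
apply F[4]=+3.162 → step 5: x=0.035, v=0.496, θ=0.049, ω=-0.374
apply F[5]=+1.671 → step 6: x=0.045, v=0.511, θ=0.041, ω=-0.381
apply F[6]=+0.520 → step 7: x=0.055, v=0.514, θ=0.034, ω=-0.376
apply F[7]=-0.358 → step 8: x=0.065, v=0.508, θ=0.026, ω=-0.363
apply F[8]=-1.017 → step 9: x=0.076, v=0.496, θ=0.019, ω=-0.345
apply F[9]=-1.501 → step 10: x=0.085, v=0.479, θ=0.012, ω=-0.322
apply F[10]=-1.848 → step 11: x=0.095, v=0.459, θ=0.006, ω=-0.297
apply F[11]=-2.084 → step 12: x=0.104, v=0.437, θ=0.001, ω=-0.272
apply F[12]=-2.236 → step 13: x=0.112, v=0.413, θ=-0.005, ω=-0.246
apply F[13]=-2.323 → step 14: x=0.120, v=0.389, θ=-0.009, ω=-0.220
apply F[14]=-2.358 → step 15: x=0.128, v=0.365, θ=-0.013, ω=-0.195
apply F[15]=-2.355 → step 16: x=0.135, v=0.341, θ=-0.017, ω=-0.172
apply F[16]=-2.324 → step 17: x=0.141, v=0.318, θ=-0.020, ω=-0.150
apply F[17]=-2.271 → step 18: x=0.147, v=0.295, θ=-0.023, ω=-0.129
apply F[18]=-2.204 → step 19: x=0.153, v=0.273, θ=-0.025, ω=-0.110
apply F[19]=-2.127 → step 20: x=0.158, v=0.252, θ=-0.027, ω=-0.092
apply F[20]=-2.043 → step 21: x=0.163, v=0.232, θ=-0.029, ω=-0.076
apply F[21]=-1.957 → step 22: x=0.168, v=0.214, θ=-0.030, ω=-0.062
apply F[22]=-1.868 → step 23: x=0.172, v=0.196, θ=-0.032, ω=-0.048
apply F[23]=-1.780 → step 24: x=0.176, v=0.179, θ=-0.032, ω=-0.037
apply F[24]=-1.693 → step 25: x=0.179, v=0.163, θ=-0.033, ω=-0.026
apply F[25]=-1.608 → step 26: x=0.182, v=0.148, θ=-0.033, ω=-0.017
apply F[26]=-1.527 → step 27: x=0.185, v=0.134, θ=-0.034, ω=-0.008
apply F[27]=-1.448 → step 28: x=0.187, v=0.121, θ=-0.034, ω=-0.001
apply F[28]=-1.374 → step 29: x=0.190, v=0.109, θ=-0.034, ω=0.005
apply F[29]=-1.302 → step 30: x=0.192, v=0.097, θ=-0.034, ω=0.011
apply F[30]=-1.235 → step 31: x=0.194, v=0.086, θ=-0.033, ω=0.016
apply F[31]=-1.171 → step 32: x=0.195, v=0.076, θ=-0.033, ω=0.020
apply F[32]=-1.110 → step 33: x=0.197, v=0.066, θ=-0.033, ω=0.024
apply F[33]=-1.053 → step 34: x=0.198, v=0.057, θ=-0.032, ω=0.027
apply F[34]=-0.999 → step 35: x=0.199, v=0.049, θ=-0.031, ω=0.030
apply F[35]=-0.949 → step 36: x=0.200, v=0.040, θ=-0.031, ω=0.032
apply F[36]=-0.901 → step 37: x=0.201, v=0.033, θ=-0.030, ω=0.034
apply F[37]=-0.856 → step 38: x=0.201, v=0.026, θ=-0.030, ω=0.035
apply F[38]=-0.813 → step 39: x=0.202, v=0.019, θ=-0.029, ω=0.036
apply F[39]=-0.773 → step 40: x=0.202, v=0.013, θ=-0.028, ω=0.037
Max |angle| over trajectory = 0.073 rad = 4.2°.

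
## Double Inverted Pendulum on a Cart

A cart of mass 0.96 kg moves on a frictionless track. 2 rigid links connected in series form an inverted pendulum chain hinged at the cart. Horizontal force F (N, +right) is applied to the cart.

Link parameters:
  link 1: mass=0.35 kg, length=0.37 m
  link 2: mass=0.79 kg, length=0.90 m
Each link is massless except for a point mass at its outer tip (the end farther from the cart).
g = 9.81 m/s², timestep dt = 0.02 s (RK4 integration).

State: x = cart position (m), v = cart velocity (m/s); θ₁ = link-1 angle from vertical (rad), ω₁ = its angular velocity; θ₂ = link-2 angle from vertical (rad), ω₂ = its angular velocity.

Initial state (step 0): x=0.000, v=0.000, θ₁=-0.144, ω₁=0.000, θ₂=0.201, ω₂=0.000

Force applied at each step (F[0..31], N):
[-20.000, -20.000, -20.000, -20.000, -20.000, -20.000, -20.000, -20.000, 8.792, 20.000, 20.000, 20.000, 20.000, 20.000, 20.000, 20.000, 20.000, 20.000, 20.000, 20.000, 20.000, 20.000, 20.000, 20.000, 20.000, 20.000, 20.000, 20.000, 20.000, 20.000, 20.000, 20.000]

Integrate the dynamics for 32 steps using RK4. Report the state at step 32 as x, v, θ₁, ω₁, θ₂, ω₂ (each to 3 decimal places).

Answer: x=-0.077, v=0.058, θ₁=6.158, ω₁=15.023, θ₂=1.723, ω₂=2.185

Derivation:
apply F[0]=-20.000 → step 1: x=-0.004, v=-0.384, θ₁=-0.138, ω₁=0.570, θ₂=0.203, ω₂=0.240
apply F[1]=-20.000 → step 2: x=-0.015, v=-0.771, θ₁=-0.121, ω₁=1.177, θ₂=0.211, ω₂=0.469
apply F[2]=-20.000 → step 3: x=-0.035, v=-1.165, θ₁=-0.091, ω₁=1.860, θ₂=0.222, ω₂=0.671
apply F[3]=-20.000 → step 4: x=-0.062, v=-1.569, θ₁=-0.046, ω₁=2.661, θ₂=0.237, ω₂=0.831
apply F[4]=-20.000 → step 5: x=-0.098, v=-1.983, θ₁=0.017, ω₁=3.618, θ₂=0.255, ω₂=0.929
apply F[5]=-20.000 → step 6: x=-0.141, v=-2.401, θ₁=0.100, ω₁=4.743, θ₂=0.274, ω₂=0.952
apply F[6]=-20.000 → step 7: x=-0.193, v=-2.801, θ₁=0.207, ω₁=5.957, θ₂=0.292, ω₂=0.915
apply F[7]=-20.000 → step 8: x=-0.253, v=-3.144, θ₁=0.337, ω₁=7.029, θ₂=0.310, ω₂=0.894
apply F[8]=+8.792 → step 9: x=-0.314, v=-2.921, θ₁=0.474, ω₁=6.641, θ₂=0.329, ω₂=0.919
apply F[9]=+20.000 → step 10: x=-0.368, v=-2.537, θ₁=0.601, ω₁=6.081, θ₂=0.347, ω₂=0.879
apply F[10]=+20.000 → step 11: x=-0.415, v=-2.183, θ₁=0.719, ω₁=5.795, θ₂=0.363, ω₂=0.785
apply F[11]=+20.000 → step 12: x=-0.456, v=-1.845, θ₁=0.834, ω₁=5.715, θ₂=0.378, ω₂=0.651
apply F[12]=+20.000 → step 13: x=-0.489, v=-1.510, θ₁=0.949, ω₁=5.783, θ₂=0.389, ω₂=0.495
apply F[13]=+20.000 → step 14: x=-0.516, v=-1.171, θ₁=1.066, ω₁=5.960, θ₂=0.398, ω₂=0.334
apply F[14]=+20.000 → step 15: x=-0.536, v=-0.822, θ₁=1.188, ω₁=6.221, θ₂=0.403, ω₂=0.184
apply F[15]=+20.000 → step 16: x=-0.549, v=-0.458, θ₁=1.315, ω₁=6.556, θ₂=0.405, ω₂=0.058
apply F[16]=+20.000 → step 17: x=-0.554, v=-0.075, θ₁=1.450, ω₁=6.967, θ₂=0.405, ω₂=-0.030
apply F[17]=+20.000 → step 18: x=-0.552, v=0.329, θ₁=1.595, ω₁=7.468, θ₂=0.404, ω₂=-0.063
apply F[18]=+20.000 → step 19: x=-0.541, v=0.761, θ₁=1.750, ω₁=8.093, θ₂=0.403, ω₂=-0.020
apply F[19]=+20.000 → step 20: x=-0.521, v=1.225, θ₁=1.919, ω₁=8.899, θ₂=0.404, ω₂=0.131
apply F[20]=+20.000 → step 21: x=-0.492, v=1.734, θ₁=2.108, ω₁=9.987, θ₂=0.410, ω₂=0.443
apply F[21]=+20.000 → step 22: x=-0.451, v=2.305, θ₁=2.322, ω₁=11.543, θ₂=0.424, ω₂=1.017
apply F[22]=+20.000 → step 23: x=-0.399, v=2.961, θ₁=2.575, ω₁=13.933, θ₂=0.453, ω₂=2.060
apply F[23]=+20.000 → step 24: x=-0.332, v=3.697, θ₁=2.889, ω₁=17.831, θ₂=0.512, ω₂=4.022
apply F[24]=+20.000 → step 25: x=-0.252, v=4.168, θ₁=3.300, ω₁=23.295, θ₂=0.625, ω₂=7.496
apply F[25]=+20.000 → step 26: x=-0.175, v=3.339, θ₁=3.794, ω₁=24.981, θ₂=0.809, ω₂=10.462
apply F[26]=+20.000 → step 27: x=-0.122, v=2.048, θ₁=4.272, ω₁=22.685, θ₂=1.023, ω₂=10.686
apply F[27]=+20.000 → step 28: x=-0.091, v=1.098, θ₁=4.706, ω₁=20.850, θ₂=1.229, ω₂=9.764
apply F[28]=+20.000 → step 29: x=-0.076, v=0.398, θ₁=5.110, ω₁=19.597, θ₂=1.410, ω₂=8.268
apply F[29]=+20.000 → step 30: x=-0.073, v=-0.053, θ₁=5.489, ω₁=18.327, θ₂=1.556, ω₂=6.287
apply F[30]=+20.000 → step 31: x=-0.076, v=-0.162, θ₁=5.840, ω₁=16.727, θ₂=1.660, ω₂=4.108
apply F[31]=+20.000 → step 32: x=-0.077, v=0.058, θ₁=6.158, ω₁=15.023, θ₂=1.723, ω₂=2.185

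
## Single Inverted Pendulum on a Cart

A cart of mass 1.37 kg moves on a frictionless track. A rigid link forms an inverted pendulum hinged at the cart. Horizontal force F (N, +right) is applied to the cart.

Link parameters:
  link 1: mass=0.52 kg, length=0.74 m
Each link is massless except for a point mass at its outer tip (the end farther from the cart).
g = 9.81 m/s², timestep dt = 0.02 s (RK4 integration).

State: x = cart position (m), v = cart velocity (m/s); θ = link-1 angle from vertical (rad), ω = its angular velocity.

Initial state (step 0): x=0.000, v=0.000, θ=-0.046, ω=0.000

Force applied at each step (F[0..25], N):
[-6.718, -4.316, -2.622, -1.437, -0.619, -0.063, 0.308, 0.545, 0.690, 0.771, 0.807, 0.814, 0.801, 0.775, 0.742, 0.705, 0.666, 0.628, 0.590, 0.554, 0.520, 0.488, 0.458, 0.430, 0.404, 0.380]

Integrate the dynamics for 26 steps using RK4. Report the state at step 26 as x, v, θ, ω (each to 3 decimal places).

apply F[0]=-6.718 → step 1: x=-0.001, v=-0.095, θ=-0.045, ω=0.116
apply F[1]=-4.316 → step 2: x=-0.003, v=-0.154, θ=-0.042, ω=0.185
apply F[2]=-2.622 → step 3: x=-0.007, v=-0.190, θ=-0.038, ω=0.222
apply F[3]=-1.437 → step 4: x=-0.011, v=-0.208, θ=-0.033, ω=0.237
apply F[4]=-0.619 → step 5: x=-0.015, v=-0.215, θ=-0.028, ω=0.238
apply F[5]=-0.063 → step 6: x=-0.019, v=-0.214, θ=-0.024, ω=0.230
apply F[6]=+0.308 → step 7: x=-0.024, v=-0.208, θ=-0.019, ω=0.216
apply F[7]=+0.545 → step 8: x=-0.028, v=-0.198, θ=-0.015, ω=0.199
apply F[8]=+0.690 → step 9: x=-0.031, v=-0.187, θ=-0.011, ω=0.180
apply F[9]=+0.771 → step 10: x=-0.035, v=-0.175, θ=-0.008, ω=0.162
apply F[10]=+0.807 → step 11: x=-0.039, v=-0.163, θ=-0.005, ω=0.143
apply F[11]=+0.814 → step 12: x=-0.042, v=-0.151, θ=-0.002, ω=0.126
apply F[12]=+0.801 → step 13: x=-0.045, v=-0.139, θ=0.000, ω=0.110
apply F[13]=+0.775 → step 14: x=-0.047, v=-0.128, θ=0.002, ω=0.095
apply F[14]=+0.742 → step 15: x=-0.050, v=-0.117, θ=0.004, ω=0.082
apply F[15]=+0.705 → step 16: x=-0.052, v=-0.107, θ=0.005, ω=0.069
apply F[16]=+0.666 → step 17: x=-0.054, v=-0.098, θ=0.007, ω=0.059
apply F[17]=+0.628 → step 18: x=-0.056, v=-0.090, θ=0.008, ω=0.049
apply F[18]=+0.590 → step 19: x=-0.058, v=-0.082, θ=0.009, ω=0.040
apply F[19]=+0.554 → step 20: x=-0.059, v=-0.074, θ=0.009, ω=0.033
apply F[20]=+0.520 → step 21: x=-0.061, v=-0.067, θ=0.010, ω=0.026
apply F[21]=+0.488 → step 22: x=-0.062, v=-0.061, θ=0.010, ω=0.020
apply F[22]=+0.458 → step 23: x=-0.063, v=-0.055, θ=0.011, ω=0.015
apply F[23]=+0.430 → step 24: x=-0.064, v=-0.050, θ=0.011, ω=0.010
apply F[24]=+0.404 → step 25: x=-0.065, v=-0.044, θ=0.011, ω=0.007
apply F[25]=+0.380 → step 26: x=-0.066, v=-0.040, θ=0.011, ω=0.003

Answer: x=-0.066, v=-0.040, θ=0.011, ω=0.003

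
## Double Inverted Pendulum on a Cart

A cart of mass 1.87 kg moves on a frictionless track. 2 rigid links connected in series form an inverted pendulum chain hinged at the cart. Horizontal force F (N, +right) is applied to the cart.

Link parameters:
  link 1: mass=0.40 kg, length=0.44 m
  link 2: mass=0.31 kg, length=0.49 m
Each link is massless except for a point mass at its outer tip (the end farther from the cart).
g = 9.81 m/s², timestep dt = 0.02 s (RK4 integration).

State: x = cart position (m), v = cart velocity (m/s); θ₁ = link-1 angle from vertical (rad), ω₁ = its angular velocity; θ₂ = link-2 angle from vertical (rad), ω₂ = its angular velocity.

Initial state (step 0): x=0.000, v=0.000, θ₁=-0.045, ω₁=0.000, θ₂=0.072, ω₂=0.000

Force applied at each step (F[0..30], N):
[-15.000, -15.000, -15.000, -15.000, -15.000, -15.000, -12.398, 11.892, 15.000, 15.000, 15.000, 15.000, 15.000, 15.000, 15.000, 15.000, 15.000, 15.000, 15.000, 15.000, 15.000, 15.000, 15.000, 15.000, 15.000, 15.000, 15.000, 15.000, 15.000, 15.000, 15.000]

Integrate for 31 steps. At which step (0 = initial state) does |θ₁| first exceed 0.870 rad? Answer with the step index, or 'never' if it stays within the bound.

apply F[0]=-15.000 → step 1: x=-0.002, v=-0.157, θ₁=-0.042, ω₁=0.296, θ₂=0.073, ω₂=0.084
apply F[1]=-15.000 → step 2: x=-0.006, v=-0.315, θ₁=-0.033, ω₁=0.598, θ₂=0.075, ω₂=0.165
apply F[2]=-15.000 → step 3: x=-0.014, v=-0.473, θ₁=-0.018, ω₁=0.912, θ₂=0.079, ω₂=0.237
apply F[3]=-15.000 → step 4: x=-0.025, v=-0.633, θ₁=0.003, ω₁=1.243, θ₂=0.085, ω₂=0.297
apply F[4]=-15.000 → step 5: x=-0.039, v=-0.795, θ₁=0.032, ω₁=1.596, θ₂=0.091, ω₂=0.342
apply F[5]=-15.000 → step 6: x=-0.057, v=-0.958, θ₁=0.067, ω₁=1.976, θ₂=0.098, ω₂=0.369
apply F[6]=-12.398 → step 7: x=-0.078, v=-1.095, θ₁=0.110, ω₁=2.322, θ₂=0.106, ω₂=0.376
apply F[7]=+11.892 → step 8: x=-0.098, v=-0.976, θ₁=0.155, ω₁=2.121, θ₂=0.113, ω₂=0.362
apply F[8]=+15.000 → step 9: x=-0.116, v=-0.828, θ₁=0.195, ω₁=1.885, θ₂=0.120, ω₂=0.323
apply F[9]=+15.000 → step 10: x=-0.131, v=-0.683, θ₁=0.230, ω₁=1.688, θ₂=0.126, ω₂=0.260
apply F[10]=+15.000 → step 11: x=-0.144, v=-0.541, θ₁=0.263, ω₁=1.525, θ₂=0.130, ω₂=0.174
apply F[11]=+15.000 → step 12: x=-0.153, v=-0.402, θ₁=0.292, ω₁=1.395, θ₂=0.133, ω₂=0.067
apply F[12]=+15.000 → step 13: x=-0.160, v=-0.265, θ₁=0.319, ω₁=1.294, θ₂=0.133, ω₂=-0.062
apply F[13]=+15.000 → step 14: x=-0.164, v=-0.131, θ₁=0.344, ω₁=1.221, θ₂=0.130, ω₂=-0.212
apply F[14]=+15.000 → step 15: x=-0.165, v=0.002, θ₁=0.368, ω₁=1.174, θ₂=0.124, ω₂=-0.383
apply F[15]=+15.000 → step 16: x=-0.164, v=0.133, θ₁=0.391, ω₁=1.152, θ₂=0.115, ω₂=-0.576
apply F[16]=+15.000 → step 17: x=-0.160, v=0.263, θ₁=0.414, ω₁=1.153, θ₂=0.101, ω₂=-0.791
apply F[17]=+15.000 → step 18: x=-0.153, v=0.392, θ₁=0.437, ω₁=1.176, θ₂=0.083, ω₂=-1.028
apply F[18]=+15.000 → step 19: x=-0.144, v=0.521, θ₁=0.461, ω₁=1.219, θ₂=0.060, ω₂=-1.286
apply F[19]=+15.000 → step 20: x=-0.132, v=0.649, θ₁=0.486, ω₁=1.279, θ₂=0.031, ω₂=-1.566
apply F[20]=+15.000 → step 21: x=-0.118, v=0.777, θ₁=0.512, ω₁=1.352, θ₂=-0.003, ω₂=-1.865
apply F[21]=+15.000 → step 22: x=-0.101, v=0.906, θ₁=0.540, ω₁=1.433, θ₂=-0.043, ω₂=-2.181
apply F[22]=+15.000 → step 23: x=-0.082, v=1.035, θ₁=0.570, ω₁=1.516, θ₂=-0.090, ω₂=-2.509
apply F[23]=+15.000 → step 24: x=-0.060, v=1.165, θ₁=0.601, ω₁=1.596, θ₂=-0.144, ω₂=-2.846
apply F[24]=+15.000 → step 25: x=-0.035, v=1.296, θ₁=0.633, ω₁=1.665, θ₂=-0.204, ω₂=-3.188
apply F[25]=+15.000 → step 26: x=-0.008, v=1.429, θ₁=0.667, ω₁=1.716, θ₂=-0.271, ω₂=-3.534
apply F[26]=+15.000 → step 27: x=0.022, v=1.561, θ₁=0.702, ω₁=1.745, θ₂=-0.346, ω₂=-3.882
apply F[27]=+15.000 → step 28: x=0.055, v=1.695, θ₁=0.737, ω₁=1.745, θ₂=-0.427, ω₂=-4.236
apply F[28]=+15.000 → step 29: x=0.090, v=1.827, θ₁=0.771, ω₁=1.712, θ₂=-0.515, ω₂=-4.598
apply F[29]=+15.000 → step 30: x=0.128, v=1.959, θ₁=0.805, ω₁=1.639, θ₂=-0.611, ω₂=-4.976
apply F[30]=+15.000 → step 31: x=0.168, v=2.088, θ₁=0.837, ω₁=1.523, θ₂=-0.714, ω₂=-5.376
max |θ₁| = 0.837 ≤ 0.870 over all 32 states.

Answer: never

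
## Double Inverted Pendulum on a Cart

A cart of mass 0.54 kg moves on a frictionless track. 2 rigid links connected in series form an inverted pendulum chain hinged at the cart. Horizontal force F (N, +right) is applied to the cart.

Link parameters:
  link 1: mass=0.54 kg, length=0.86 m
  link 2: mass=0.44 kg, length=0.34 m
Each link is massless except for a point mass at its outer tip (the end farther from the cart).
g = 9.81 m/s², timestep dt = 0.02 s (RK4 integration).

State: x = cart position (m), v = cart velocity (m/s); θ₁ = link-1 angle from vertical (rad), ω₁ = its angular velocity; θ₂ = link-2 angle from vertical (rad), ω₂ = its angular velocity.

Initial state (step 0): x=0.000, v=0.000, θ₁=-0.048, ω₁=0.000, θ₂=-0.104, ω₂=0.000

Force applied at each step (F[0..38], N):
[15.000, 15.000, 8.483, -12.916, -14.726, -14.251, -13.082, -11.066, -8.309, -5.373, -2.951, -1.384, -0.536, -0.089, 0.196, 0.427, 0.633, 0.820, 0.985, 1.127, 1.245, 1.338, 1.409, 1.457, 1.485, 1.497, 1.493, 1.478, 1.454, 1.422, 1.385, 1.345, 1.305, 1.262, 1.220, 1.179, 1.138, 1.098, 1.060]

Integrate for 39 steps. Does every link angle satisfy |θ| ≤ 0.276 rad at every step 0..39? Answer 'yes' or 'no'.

Answer: yes

Derivation:
apply F[0]=+15.000 → step 1: x=0.006, v=0.571, θ₁=-0.055, ω₁=-0.666, θ₂=-0.104, ω₂=-0.047
apply F[1]=+15.000 → step 2: x=0.023, v=1.142, θ₁=-0.075, ω₁=-1.338, θ₂=-0.106, ω₂=-0.079
apply F[2]=+8.483 → step 3: x=0.049, v=1.476, θ₁=-0.105, ω₁=-1.743, θ₂=-0.108, ω₂=-0.091
apply F[3]=-12.916 → step 4: x=0.074, v=1.044, θ₁=-0.136, ω₁=-1.274, θ₂=-0.109, ω₂=-0.076
apply F[4]=-14.726 → step 5: x=0.090, v=0.564, θ₁=-0.156, ω₁=-0.764, θ₂=-0.110, ω₂=-0.028
apply F[5]=-14.251 → step 6: x=0.097, v=0.112, θ₁=-0.166, ω₁=-0.295, θ₂=-0.110, ω₂=0.044
apply F[6]=-13.082 → step 7: x=0.095, v=-0.293, θ₁=-0.168, ω₁=0.117, θ₂=-0.109, ω₂=0.125
apply F[7]=-11.066 → step 8: x=0.086, v=-0.629, θ₁=-0.163, ω₁=0.451, θ₂=-0.105, ω₂=0.203
apply F[8]=-8.309 → step 9: x=0.071, v=-0.873, θ₁=-0.151, ω₁=0.684, θ₂=-0.101, ω₂=0.268
apply F[9]=-5.373 → step 10: x=0.052, v=-1.019, θ₁=-0.136, ω₁=0.809, θ₂=-0.095, ω₂=0.319
apply F[10]=-2.951 → step 11: x=0.031, v=-1.084, θ₁=-0.120, ω₁=0.849, θ₂=-0.088, ω₂=0.356
apply F[11]=-1.384 → step 12: x=0.009, v=-1.098, θ₁=-0.103, ω₁=0.835, θ₂=-0.080, ω₂=0.383
apply F[12]=-0.536 → step 13: x=-0.013, v=-1.086, θ₁=-0.087, ω₁=0.797, θ₂=-0.073, ω₂=0.401
apply F[13]=-0.089 → step 14: x=-0.034, v=-1.064, θ₁=-0.071, ω₁=0.751, θ₂=-0.064, ω₂=0.411
apply F[14]=+0.196 → step 15: x=-0.055, v=-1.035, θ₁=-0.057, ω₁=0.702, θ₂=-0.056, ω₂=0.414
apply F[15]=+0.427 → step 16: x=-0.075, v=-1.002, θ₁=-0.043, ω₁=0.654, θ₂=-0.048, ω₂=0.412
apply F[16]=+0.633 → step 17: x=-0.095, v=-0.966, θ₁=-0.031, ω₁=0.605, θ₂=-0.040, ω₂=0.405
apply F[17]=+0.820 → step 18: x=-0.114, v=-0.928, θ₁=-0.019, ω₁=0.556, θ₂=-0.032, ω₂=0.394
apply F[18]=+0.985 → step 19: x=-0.132, v=-0.886, θ₁=-0.008, ω₁=0.508, θ₂=-0.024, ω₂=0.379
apply F[19]=+1.127 → step 20: x=-0.149, v=-0.843, θ₁=0.001, ω₁=0.460, θ₂=-0.017, ω₂=0.362
apply F[20]=+1.245 → step 21: x=-0.166, v=-0.799, θ₁=0.010, ω₁=0.413, θ₂=-0.010, ω₂=0.343
apply F[21]=+1.338 → step 22: x=-0.181, v=-0.755, θ₁=0.018, ω₁=0.368, θ₂=-0.003, ω₂=0.322
apply F[22]=+1.409 → step 23: x=-0.196, v=-0.710, θ₁=0.025, ω₁=0.325, θ₂=0.003, ω₂=0.300
apply F[23]=+1.457 → step 24: x=-0.210, v=-0.666, θ₁=0.031, ω₁=0.284, θ₂=0.009, ω₂=0.277
apply F[24]=+1.485 → step 25: x=-0.223, v=-0.623, θ₁=0.036, ω₁=0.246, θ₂=0.014, ω₂=0.254
apply F[25]=+1.497 → step 26: x=-0.235, v=-0.581, θ₁=0.041, ω₁=0.210, θ₂=0.019, ω₂=0.232
apply F[26]=+1.493 → step 27: x=-0.246, v=-0.541, θ₁=0.045, ω₁=0.178, θ₂=0.024, ω₂=0.209
apply F[27]=+1.478 → step 28: x=-0.256, v=-0.503, θ₁=0.048, ω₁=0.148, θ₂=0.028, ω₂=0.188
apply F[28]=+1.454 → step 29: x=-0.266, v=-0.467, θ₁=0.051, ω₁=0.121, θ₂=0.031, ω₂=0.167
apply F[29]=+1.422 → step 30: x=-0.275, v=-0.433, θ₁=0.053, ω₁=0.096, θ₂=0.034, ω₂=0.147
apply F[30]=+1.385 → step 31: x=-0.283, v=-0.401, θ₁=0.054, ω₁=0.074, θ₂=0.037, ω₂=0.128
apply F[31]=+1.345 → step 32: x=-0.291, v=-0.370, θ₁=0.056, ω₁=0.055, θ₂=0.039, ω₂=0.111
apply F[32]=+1.305 → step 33: x=-0.298, v=-0.342, θ₁=0.057, ω₁=0.038, θ₂=0.042, ω₂=0.094
apply F[33]=+1.262 → step 34: x=-0.305, v=-0.316, θ₁=0.057, ω₁=0.023, θ₂=0.043, ω₂=0.079
apply F[34]=+1.220 → step 35: x=-0.311, v=-0.291, θ₁=0.058, ω₁=0.010, θ₂=0.045, ω₂=0.065
apply F[35]=+1.179 → step 36: x=-0.317, v=-0.268, θ₁=0.058, ω₁=-0.001, θ₂=0.046, ω₂=0.052
apply F[36]=+1.138 → step 37: x=-0.322, v=-0.247, θ₁=0.058, ω₁=-0.011, θ₂=0.047, ω₂=0.040
apply F[37]=+1.098 → step 38: x=-0.326, v=-0.226, θ₁=0.057, ω₁=-0.019, θ₂=0.047, ω₂=0.029
apply F[38]=+1.060 → step 39: x=-0.331, v=-0.208, θ₁=0.057, ω₁=-0.026, θ₂=0.048, ω₂=0.019
Max |angle| over trajectory = 0.168 rad; bound = 0.276 → within bound.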